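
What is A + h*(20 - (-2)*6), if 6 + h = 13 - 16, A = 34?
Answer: -254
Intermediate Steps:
h = -9 (h = -6 + (13 - 16) = -6 - 3 = -9)
A + h*(20 - (-2)*6) = 34 - 9*(20 - (-2)*6) = 34 - 9*(20 - 1*(-12)) = 34 - 9*(20 + 12) = 34 - 9*32 = 34 - 288 = -254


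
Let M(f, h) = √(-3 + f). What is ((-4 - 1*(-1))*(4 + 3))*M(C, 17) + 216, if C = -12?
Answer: 216 - 21*I*√15 ≈ 216.0 - 81.333*I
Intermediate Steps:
((-4 - 1*(-1))*(4 + 3))*M(C, 17) + 216 = ((-4 - 1*(-1))*(4 + 3))*√(-3 - 12) + 216 = ((-4 + 1)*7)*√(-15) + 216 = (-3*7)*(I*√15) + 216 = -21*I*√15 + 216 = 216 - 21*I*√15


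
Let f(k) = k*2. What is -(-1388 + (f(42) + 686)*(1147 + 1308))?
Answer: -1888962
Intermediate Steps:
f(k) = 2*k
-(-1388 + (f(42) + 686)*(1147 + 1308)) = -(-1388 + (2*42 + 686)*(1147 + 1308)) = -(-1388 + (84 + 686)*2455) = -(-1388 + 770*2455) = -(-1388 + 1890350) = -1*1888962 = -1888962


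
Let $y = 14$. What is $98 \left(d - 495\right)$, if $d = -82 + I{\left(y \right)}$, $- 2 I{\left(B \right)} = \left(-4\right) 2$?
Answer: $-56154$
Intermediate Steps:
$I{\left(B \right)} = 4$ ($I{\left(B \right)} = - \frac{\left(-4\right) 2}{2} = \left(- \frac{1}{2}\right) \left(-8\right) = 4$)
$d = -78$ ($d = -82 + 4 = -78$)
$98 \left(d - 495\right) = 98 \left(-78 - 495\right) = 98 \left(-573\right) = -56154$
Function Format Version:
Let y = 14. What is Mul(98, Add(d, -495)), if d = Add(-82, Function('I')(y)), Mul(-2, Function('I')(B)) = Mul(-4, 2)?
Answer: -56154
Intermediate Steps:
Function('I')(B) = 4 (Function('I')(B) = Mul(Rational(-1, 2), Mul(-4, 2)) = Mul(Rational(-1, 2), -8) = 4)
d = -78 (d = Add(-82, 4) = -78)
Mul(98, Add(d, -495)) = Mul(98, Add(-78, -495)) = Mul(98, -573) = -56154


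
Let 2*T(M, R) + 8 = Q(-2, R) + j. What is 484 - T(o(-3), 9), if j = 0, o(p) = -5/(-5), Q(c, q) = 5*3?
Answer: 961/2 ≈ 480.50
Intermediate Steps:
Q(c, q) = 15
o(p) = 1 (o(p) = -5*(-⅕) = 1)
T(M, R) = 7/2 (T(M, R) = -4 + (15 + 0)/2 = -4 + (½)*15 = -4 + 15/2 = 7/2)
484 - T(o(-3), 9) = 484 - 1*7/2 = 484 - 7/2 = 961/2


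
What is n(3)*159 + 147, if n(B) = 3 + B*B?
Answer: 2055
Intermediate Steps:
n(B) = 3 + B**2
n(3)*159 + 147 = (3 + 3**2)*159 + 147 = (3 + 9)*159 + 147 = 12*159 + 147 = 1908 + 147 = 2055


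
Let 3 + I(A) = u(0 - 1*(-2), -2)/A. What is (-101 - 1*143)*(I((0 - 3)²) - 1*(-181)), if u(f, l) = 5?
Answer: -392108/9 ≈ -43568.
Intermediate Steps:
I(A) = -3 + 5/A
(-101 - 1*143)*(I((0 - 3)²) - 1*(-181)) = (-101 - 1*143)*((-3 + 5/((0 - 3)²)) - 1*(-181)) = (-101 - 143)*((-3 + 5/((-3)²)) + 181) = -244*((-3 + 5/9) + 181) = -244*(-22/9 + 181) = -244*1607/9 = -392108/9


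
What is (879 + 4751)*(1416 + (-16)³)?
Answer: -15088400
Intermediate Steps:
(879 + 4751)*(1416 + (-16)³) = 5630*(1416 - 4096) = 5630*(-2680) = -15088400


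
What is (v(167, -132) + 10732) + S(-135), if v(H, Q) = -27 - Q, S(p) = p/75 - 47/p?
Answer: 1462799/135 ≈ 10836.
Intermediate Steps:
S(p) = -47/p + p/75 (S(p) = p*(1/75) - 47/p = p/75 - 47/p = -47/p + p/75)
(v(167, -132) + 10732) + S(-135) = ((-27 - 1*(-132)) + 10732) + (-47/(-135) + (1/75)*(-135)) = ((-27 + 132) + 10732) + (-47*(-1/135) - 9/5) = (105 + 10732) + (47/135 - 9/5) = 10837 - 196/135 = 1462799/135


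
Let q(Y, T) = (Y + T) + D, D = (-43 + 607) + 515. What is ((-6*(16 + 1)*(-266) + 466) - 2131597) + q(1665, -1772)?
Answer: -2103027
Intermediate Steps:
D = 1079 (D = 564 + 515 = 1079)
q(Y, T) = 1079 + T + Y (q(Y, T) = (Y + T) + 1079 = (T + Y) + 1079 = 1079 + T + Y)
((-6*(16 + 1)*(-266) + 466) - 2131597) + q(1665, -1772) = ((-6*(16 + 1)*(-266) + 466) - 2131597) + (1079 - 1772 + 1665) = ((-6*17*(-266) + 466) - 2131597) + 972 = ((-102*(-266) + 466) - 2131597) + 972 = ((27132 + 466) - 2131597) + 972 = (27598 - 2131597) + 972 = -2103999 + 972 = -2103027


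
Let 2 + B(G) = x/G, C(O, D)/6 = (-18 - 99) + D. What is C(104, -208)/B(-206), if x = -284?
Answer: 100425/32 ≈ 3138.3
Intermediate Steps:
C(O, D) = -702 + 6*D (C(O, D) = 6*((-18 - 99) + D) = 6*(-117 + D) = -702 + 6*D)
B(G) = -2 - 284/G
C(104, -208)/B(-206) = (-702 + 6*(-208))/(-2 - 284/(-206)) = (-702 - 1248)/(-2 - 284*(-1/206)) = -1950/(-2 + 142/103) = -1950/(-64/103) = -1950*(-103/64) = 100425/32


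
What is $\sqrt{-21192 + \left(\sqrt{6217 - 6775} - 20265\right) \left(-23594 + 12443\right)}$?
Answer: $\sqrt{225953823 - 33453 i \sqrt{62}} \approx 15032.0 - 8.76 i$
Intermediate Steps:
$\sqrt{-21192 + \left(\sqrt{6217 - 6775} - 20265\right) \left(-23594 + 12443\right)} = \sqrt{-21192 + \left(\sqrt{-558} - 20265\right) \left(-11151\right)} = \sqrt{-21192 + \left(3 i \sqrt{62} - 20265\right) \left(-11151\right)} = \sqrt{-21192 + \left(-20265 + 3 i \sqrt{62}\right) \left(-11151\right)} = \sqrt{-21192 + \left(225975015 - 33453 i \sqrt{62}\right)} = \sqrt{225953823 - 33453 i \sqrt{62}}$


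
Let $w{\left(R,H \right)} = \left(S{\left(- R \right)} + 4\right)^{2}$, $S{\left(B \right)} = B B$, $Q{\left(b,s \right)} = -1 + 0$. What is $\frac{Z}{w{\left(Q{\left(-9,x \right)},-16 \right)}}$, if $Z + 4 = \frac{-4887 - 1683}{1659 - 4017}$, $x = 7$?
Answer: $- \frac{159}{3275} \approx -0.04855$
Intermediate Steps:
$Q{\left(b,s \right)} = -1$
$Z = - \frac{159}{131}$ ($Z = -4 + \frac{-4887 - 1683}{1659 - 4017} = -4 - \frac{6570}{-2358} = -4 - - \frac{365}{131} = -4 + \frac{365}{131} = - \frac{159}{131} \approx -1.2137$)
$S{\left(B \right)} = B^{2}$
$w{\left(R,H \right)} = \left(4 + R^{2}\right)^{2}$ ($w{\left(R,H \right)} = \left(\left(- R\right)^{2} + 4\right)^{2} = \left(R^{2} + 4\right)^{2} = \left(4 + R^{2}\right)^{2}$)
$\frac{Z}{w{\left(Q{\left(-9,x \right)},-16 \right)}} = - \frac{159}{131 \left(4 + \left(-1\right)^{2}\right)^{2}} = - \frac{159}{131 \left(4 + 1\right)^{2}} = - \frac{159}{131 \cdot 5^{2}} = - \frac{159}{131 \cdot 25} = \left(- \frac{159}{131}\right) \frac{1}{25} = - \frac{159}{3275}$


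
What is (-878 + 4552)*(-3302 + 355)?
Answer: -10827278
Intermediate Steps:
(-878 + 4552)*(-3302 + 355) = 3674*(-2947) = -10827278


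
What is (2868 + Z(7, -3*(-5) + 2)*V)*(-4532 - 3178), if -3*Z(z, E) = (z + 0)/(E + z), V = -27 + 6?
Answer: -88512085/4 ≈ -2.2128e+7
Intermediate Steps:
V = -21
Z(z, E) = -z/(3*(E + z)) (Z(z, E) = -(z + 0)/(3*(E + z)) = -z/(3*(E + z)))
(2868 + Z(7, -3*(-5) + 2)*V)*(-4532 - 3178) = (2868 - 1*7/(3*(-3*(-5) + 2) + 3*7)*(-21))*(-4532 - 3178) = (2868 - 1*7/(3*(15 + 2) + 21)*(-21))*(-7710) = (2868 - 1*7/(3*17 + 21)*(-21))*(-7710) = (2868 - 1*7/(51 + 21)*(-21))*(-7710) = (2868 - 1*7/72*(-21))*(-7710) = (2868 - 1*7*1/72*(-21))*(-7710) = (2868 - 7/72*(-21))*(-7710) = (2868 + 49/24)*(-7710) = (68881/24)*(-7710) = -88512085/4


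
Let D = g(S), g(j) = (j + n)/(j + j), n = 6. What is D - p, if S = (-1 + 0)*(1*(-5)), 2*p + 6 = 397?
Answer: -972/5 ≈ -194.40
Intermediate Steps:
p = 391/2 (p = -3 + (1/2)*397 = -3 + 397/2 = 391/2 ≈ 195.50)
S = 5 (S = -1*(-5) = 5)
g(j) = (6 + j)/(2*j) (g(j) = (j + 6)/(j + j) = (6 + j)/((2*j)) = (6 + j)*(1/(2*j)) = (6 + j)/(2*j))
D = 11/10 (D = (1/2)*(6 + 5)/5 = (1/2)*(1/5)*11 = 11/10 ≈ 1.1000)
D - p = 11/10 - 1*391/2 = 11/10 - 391/2 = -972/5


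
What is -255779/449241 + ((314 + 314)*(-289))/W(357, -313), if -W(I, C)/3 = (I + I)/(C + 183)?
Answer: -103920804539/9434061 ≈ -11015.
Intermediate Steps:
W(I, C) = -6*I/(183 + C) (W(I, C) = -3*(I + I)/(C + 183) = -3*2*I/(183 + C) = -6*I/(183 + C))
-255779/449241 + ((314 + 314)*(-289))/W(357, -313) = -255779/449241 + ((314 + 314)*(-289))/((-6*357/(183 - 313))) = -255779*1/449241 + (628*(-289))/((-6*357/(-130))) = -255779/449241 - 181492/((-6*357*(-1/130))) = -255779/449241 - 181492/1071/65 = -255779/449241 - 181492*65/1071 = -255779/449241 - 693940/63 = -103920804539/9434061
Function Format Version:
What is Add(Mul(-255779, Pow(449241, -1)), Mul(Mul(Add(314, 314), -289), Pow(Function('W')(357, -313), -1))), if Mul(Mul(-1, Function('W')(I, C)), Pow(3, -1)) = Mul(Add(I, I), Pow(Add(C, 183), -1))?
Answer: Rational(-103920804539, 9434061) ≈ -11015.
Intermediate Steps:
Function('W')(I, C) = Mul(-6, I, Pow(Add(183, C), -1)) (Function('W')(I, C) = Mul(-3, Mul(Add(I, I), Pow(Add(C, 183), -1))) = Mul(-3, Mul(Mul(2, I), Pow(Add(183, C), -1))) = Mul(-3, Mul(2, I, Pow(Add(183, C), -1))) = Mul(-6, I, Pow(Add(183, C), -1)))
Add(Mul(-255779, Pow(449241, -1)), Mul(Mul(Add(314, 314), -289), Pow(Function('W')(357, -313), -1))) = Add(Mul(-255779, Pow(449241, -1)), Mul(Mul(Add(314, 314), -289), Pow(Mul(-6, 357, Pow(Add(183, -313), -1)), -1))) = Add(Mul(-255779, Rational(1, 449241)), Mul(Mul(628, -289), Pow(Mul(-6, 357, Pow(-130, -1)), -1))) = Add(Rational(-255779, 449241), Mul(-181492, Pow(Mul(-6, 357, Rational(-1, 130)), -1))) = Add(Rational(-255779, 449241), Mul(-181492, Pow(Rational(1071, 65), -1))) = Add(Rational(-255779, 449241), Mul(-181492, Rational(65, 1071))) = Add(Rational(-255779, 449241), Rational(-693940, 63)) = Rational(-103920804539, 9434061)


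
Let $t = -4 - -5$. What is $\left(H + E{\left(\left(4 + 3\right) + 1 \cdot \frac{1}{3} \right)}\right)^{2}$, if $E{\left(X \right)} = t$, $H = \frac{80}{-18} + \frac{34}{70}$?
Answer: $\frac{868624}{99225} \approx 8.7541$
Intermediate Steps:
$H = - \frac{1247}{315}$ ($H = 80 \left(- \frac{1}{18}\right) + 34 \cdot \frac{1}{70} = - \frac{40}{9} + \frac{17}{35} = - \frac{1247}{315} \approx -3.9587$)
$t = 1$ ($t = -4 + 5 = 1$)
$E{\left(X \right)} = 1$
$\left(H + E{\left(\left(4 + 3\right) + 1 \cdot \frac{1}{3} \right)}\right)^{2} = \left(- \frac{1247}{315} + 1\right)^{2} = \left(- \frac{932}{315}\right)^{2} = \frac{868624}{99225}$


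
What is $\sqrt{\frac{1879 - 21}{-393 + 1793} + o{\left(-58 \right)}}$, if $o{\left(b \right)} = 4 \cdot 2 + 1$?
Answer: $\frac{\sqrt{50603}}{70} \approx 3.2136$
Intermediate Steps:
$o{\left(b \right)} = 9$ ($o{\left(b \right)} = 8 + 1 = 9$)
$\sqrt{\frac{1879 - 21}{-393 + 1793} + o{\left(-58 \right)}} = \sqrt{\frac{1879 - 21}{-393 + 1793} + 9} = \sqrt{\frac{1858}{1400} + 9} = \sqrt{1858 \cdot \frac{1}{1400} + 9} = \sqrt{\frac{929}{700} + 9} = \sqrt{\frac{7229}{700}} = \frac{\sqrt{50603}}{70}$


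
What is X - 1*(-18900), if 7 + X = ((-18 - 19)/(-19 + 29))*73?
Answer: 186229/10 ≈ 18623.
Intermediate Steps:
X = -2771/10 (X = -7 + ((-18 - 19)/(-19 + 29))*73 = -7 - 37/10*73 = -7 - 2701/10 = -2771/10 ≈ -277.10)
X - 1*(-18900) = -2771/10 - 1*(-18900) = -2771/10 + 18900 = 186229/10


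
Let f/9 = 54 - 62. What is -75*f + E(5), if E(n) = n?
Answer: 5405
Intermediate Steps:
f = -72 (f = 9*(54 - 62) = 9*(-8) = -72)
-75*f + E(5) = -75*(-72) + 5 = 5400 + 5 = 5405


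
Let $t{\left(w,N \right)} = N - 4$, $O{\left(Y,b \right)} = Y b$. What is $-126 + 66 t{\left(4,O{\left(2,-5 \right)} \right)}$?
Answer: $-1050$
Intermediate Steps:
$t{\left(w,N \right)} = -4 + N$ ($t{\left(w,N \right)} = N - 4 = -4 + N$)
$-126 + 66 t{\left(4,O{\left(2,-5 \right)} \right)} = -126 + 66 \left(-4 + 2 \left(-5\right)\right) = -126 + 66 \left(-4 - 10\right) = -126 + 66 \left(-14\right) = -126 - 924 = -1050$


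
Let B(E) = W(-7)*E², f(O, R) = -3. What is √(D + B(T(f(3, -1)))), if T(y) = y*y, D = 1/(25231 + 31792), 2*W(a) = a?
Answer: I*√3687339719794/114046 ≈ 16.837*I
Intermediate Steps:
W(a) = a/2
D = 1/57023 ≈ 1.7537e-5
T(y) = y²
B(E) = -7*E²/2 (B(E) = ((½)*(-7))*E² = -7*E²/2)
√(D + B(T(f(3, -1)))) = √(1/57023 - 7*((-3)²)²/2) = √(1/57023 - 7/2*9²) = √(1/57023 - 7/2*81) = √(1/57023 - 567/2) = √(-32332039/114046) = I*√3687339719794/114046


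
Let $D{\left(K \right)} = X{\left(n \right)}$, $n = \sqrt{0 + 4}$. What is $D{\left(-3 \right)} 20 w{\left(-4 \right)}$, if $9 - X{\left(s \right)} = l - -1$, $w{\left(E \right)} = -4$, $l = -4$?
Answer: $-960$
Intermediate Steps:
$n = 2$ ($n = \sqrt{4} = 2$)
$X{\left(s \right)} = 12$ ($X{\left(s \right)} = 9 - \left(-4 - -1\right) = 9 - \left(-4 + 1\right) = 9 - -3 = 9 + 3 = 12$)
$D{\left(K \right)} = 12$
$D{\left(-3 \right)} 20 w{\left(-4 \right)} = 12 \cdot 20 \left(-4\right) = 240 \left(-4\right) = -960$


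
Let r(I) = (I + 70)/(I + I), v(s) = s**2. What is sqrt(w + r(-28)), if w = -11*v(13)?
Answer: I*sqrt(7439)/2 ≈ 43.125*I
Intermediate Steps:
r(I) = (70 + I)/(2*I) (r(I) = (70 + I)/((2*I)) = (70 + I)*(1/(2*I)) = (70 + I)/(2*I))
w = -1859 (w = -11*13**2 = -11*169 = -1859)
sqrt(w + r(-28)) = sqrt(-1859 + (1/2)*(70 - 28)/(-28)) = sqrt(-1859 + (1/2)*(-1/28)*42) = sqrt(-1859 - 3/4) = sqrt(-7439/4) = I*sqrt(7439)/2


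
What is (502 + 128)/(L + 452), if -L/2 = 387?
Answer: -45/23 ≈ -1.9565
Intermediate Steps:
L = -774 (L = -2*387 = -774)
(502 + 128)/(L + 452) = (502 + 128)/(-774 + 452) = 630/(-322) = 630*(-1/322) = -45/23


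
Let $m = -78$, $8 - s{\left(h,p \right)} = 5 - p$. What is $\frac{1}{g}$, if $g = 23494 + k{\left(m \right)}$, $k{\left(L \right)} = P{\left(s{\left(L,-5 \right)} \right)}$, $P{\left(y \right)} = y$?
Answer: $\frac{1}{23492} \approx 4.2568 \cdot 10^{-5}$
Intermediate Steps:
$s{\left(h,p \right)} = 3 + p$ ($s{\left(h,p \right)} = 8 - \left(5 - p\right) = 8 + \left(-5 + p\right) = 3 + p$)
$k{\left(L \right)} = -2$ ($k{\left(L \right)} = 3 - 5 = -2$)
$g = 23492$ ($g = 23494 - 2 = 23492$)
$\frac{1}{g} = \frac{1}{23492}$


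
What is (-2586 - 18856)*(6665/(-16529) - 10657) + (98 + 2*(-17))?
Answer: 3777142684212/16529 ≈ 2.2852e+8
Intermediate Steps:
(-2586 - 18856)*(6665/(-16529) - 10657) + (98 + 2*(-17)) = -21442*(6665*(-1/16529) - 10657) + (98 - 34) = -21442*(-6665/16529 - 10657) + 64 = -21442*(-176156218/16529) + 64 = 3777141626356/16529 + 64 = 3777142684212/16529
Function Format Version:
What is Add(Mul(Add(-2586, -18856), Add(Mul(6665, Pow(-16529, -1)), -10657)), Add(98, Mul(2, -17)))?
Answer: Rational(3777142684212, 16529) ≈ 2.2852e+8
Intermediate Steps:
Add(Mul(Add(-2586, -18856), Add(Mul(6665, Pow(-16529, -1)), -10657)), Add(98, Mul(2, -17))) = Add(Mul(-21442, Add(Mul(6665, Rational(-1, 16529)), -10657)), Add(98, -34)) = Add(Mul(-21442, Add(Rational(-6665, 16529), -10657)), 64) = Add(Mul(-21442, Rational(-176156218, 16529)), 64) = Add(Rational(3777141626356, 16529), 64) = Rational(3777142684212, 16529)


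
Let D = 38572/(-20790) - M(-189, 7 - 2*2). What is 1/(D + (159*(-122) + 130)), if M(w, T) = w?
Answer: -10395/198345491 ≈ -5.2409e-5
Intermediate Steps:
D = 1945369/10395 (D = 38572/(-20790) - 1*(-189) = 38572*(-1/20790) + 189 = -19286/10395 + 189 = 1945369/10395 ≈ 187.14)
1/(D + (159*(-122) + 130)) = 1/(1945369/10395 + (159*(-122) + 130)) = 1/(1945369/10395 + (-19398 + 130)) = 1/(1945369/10395 - 19268) = 1/(-198345491/10395) = -10395/198345491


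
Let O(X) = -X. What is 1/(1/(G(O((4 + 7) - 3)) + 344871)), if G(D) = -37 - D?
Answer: 344842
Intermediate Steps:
1/(1/(G(O((4 + 7) - 3)) + 344871)) = 1/(1/((-37 - (-1)*((4 + 7) - 3)) + 344871)) = 1/(1/((-37 - (-1)*(11 - 3)) + 344871)) = 1/(1/((-37 - (-1)*8) + 344871)) = 1/(1/((-37 - 1*(-8)) + 344871)) = 1/(1/((-37 + 8) + 344871)) = 1/(1/(-29 + 344871)) = 1/(1/344842) = 344842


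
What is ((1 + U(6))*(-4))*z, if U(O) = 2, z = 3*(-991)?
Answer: 35676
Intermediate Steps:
z = -2973
((1 + U(6))*(-4))*z = ((1 + 2)*(-4))*(-2973) = (3*(-4))*(-2973) = -12*(-2973) = 35676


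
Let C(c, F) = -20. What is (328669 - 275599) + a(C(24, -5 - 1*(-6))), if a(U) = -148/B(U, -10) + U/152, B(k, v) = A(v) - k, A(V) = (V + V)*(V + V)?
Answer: 211747369/3990 ≈ 53070.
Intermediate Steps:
A(V) = 4*V**2 (A(V) = (2*V)*(2*V) = 4*V**2)
B(k, v) = -k + 4*v**2 (B(k, v) = 4*v**2 - k = -k + 4*v**2)
a(U) = -148/(400 - U) + U/152 (a(U) = -148/(-U + 4*(-10)**2) + U/152 = -148/(-U + 4*100) + U*(1/152) = -148/(-U + 400) + U/152 = -148/(400 - U) + U/152)
(328669 - 275599) + a(C(24, -5 - 1*(-6))) = (328669 - 275599) + (22496 - 20*(-400 - 20))/(152*(-400 - 20)) = 53070 + (1/152)*(22496 - 20*(-420))/(-420) = 53070 + (1/152)*(-1/420)*(22496 + 8400) = 53070 + (1/152)*(-1/420)*30896 = 53070 - 1931/3990 = 211747369/3990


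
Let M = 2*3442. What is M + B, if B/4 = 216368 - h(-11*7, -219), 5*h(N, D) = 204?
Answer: 4360964/5 ≈ 8.7219e+5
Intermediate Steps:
h(N, D) = 204/5 (h(N, D) = (⅕)*204 = 204/5)
M = 6884
B = 4326544/5 (B = 4*(216368 - 1*204/5) = 4*(216368 - 204/5) = 4*(1081636/5) = 4326544/5 ≈ 8.6531e+5)
M + B = 6884 + 4326544/5 = 4360964/5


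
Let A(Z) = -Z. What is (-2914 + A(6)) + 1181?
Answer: -1739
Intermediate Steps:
(-2914 + A(6)) + 1181 = (-2914 - 1*6) + 1181 = (-2914 - 6) + 1181 = -2920 + 1181 = -1739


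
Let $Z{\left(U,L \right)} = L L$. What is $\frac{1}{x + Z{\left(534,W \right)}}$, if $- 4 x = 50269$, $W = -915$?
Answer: $\frac{4}{3298631} \approx 1.2126 \cdot 10^{-6}$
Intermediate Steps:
$Z{\left(U,L \right)} = L^{2}$
$x = - \frac{50269}{4}$ ($x = \left(- \frac{1}{4}\right) 50269 = - \frac{50269}{4} \approx -12567.0$)
$\frac{1}{x + Z{\left(534,W \right)}} = \frac{1}{- \frac{50269}{4} + \left(-915\right)^{2}} = \frac{1}{- \frac{50269}{4} + 837225} = \frac{1}{\frac{3298631}{4}} = \frac{4}{3298631}$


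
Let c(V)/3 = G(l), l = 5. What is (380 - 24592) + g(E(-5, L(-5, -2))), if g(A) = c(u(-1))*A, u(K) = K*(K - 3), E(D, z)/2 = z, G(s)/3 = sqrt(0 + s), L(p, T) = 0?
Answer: -24212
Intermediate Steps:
G(s) = 3*sqrt(s) (G(s) = 3*sqrt(0 + s) = 3*sqrt(s))
E(D, z) = 2*z
u(K) = K*(-3 + K)
c(V) = 9*sqrt(5) (c(V) = 3*(3*sqrt(5)) = 9*sqrt(5))
g(A) = 9*A*sqrt(5) (g(A) = (9*sqrt(5))*A = 9*A*sqrt(5))
(380 - 24592) + g(E(-5, L(-5, -2))) = (380 - 24592) + 9*(2*0)*sqrt(5) = -24212 + 9*0*sqrt(5) = -24212 + 0 = -24212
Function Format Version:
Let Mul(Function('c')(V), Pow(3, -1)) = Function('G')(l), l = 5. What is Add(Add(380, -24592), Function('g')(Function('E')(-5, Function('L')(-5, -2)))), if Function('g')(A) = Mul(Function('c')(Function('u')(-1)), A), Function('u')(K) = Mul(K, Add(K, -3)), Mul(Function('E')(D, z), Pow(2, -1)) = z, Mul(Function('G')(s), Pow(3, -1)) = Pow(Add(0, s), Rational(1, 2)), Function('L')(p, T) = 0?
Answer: -24212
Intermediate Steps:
Function('G')(s) = Mul(3, Pow(s, Rational(1, 2))) (Function('G')(s) = Mul(3, Pow(Add(0, s), Rational(1, 2))) = Mul(3, Pow(s, Rational(1, 2))))
Function('E')(D, z) = Mul(2, z)
Function('u')(K) = Mul(K, Add(-3, K))
Function('c')(V) = Mul(9, Pow(5, Rational(1, 2))) (Function('c')(V) = Mul(3, Mul(3, Pow(5, Rational(1, 2)))) = Mul(9, Pow(5, Rational(1, 2))))
Function('g')(A) = Mul(9, A, Pow(5, Rational(1, 2))) (Function('g')(A) = Mul(Mul(9, Pow(5, Rational(1, 2))), A) = Mul(9, A, Pow(5, Rational(1, 2))))
Add(Add(380, -24592), Function('g')(Function('E')(-5, Function('L')(-5, -2)))) = Add(Add(380, -24592), Mul(9, Mul(2, 0), Pow(5, Rational(1, 2)))) = Add(-24212, Mul(9, 0, Pow(5, Rational(1, 2)))) = Add(-24212, 0) = -24212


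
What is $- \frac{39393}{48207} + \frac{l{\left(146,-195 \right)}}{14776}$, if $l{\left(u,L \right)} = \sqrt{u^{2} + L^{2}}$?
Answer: $- \frac{13131}{16069} + \frac{\sqrt{59341}}{14776} \approx -0.80068$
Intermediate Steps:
$l{\left(u,L \right)} = \sqrt{L^{2} + u^{2}}$
$- \frac{39393}{48207} + \frac{l{\left(146,-195 \right)}}{14776} = - \frac{39393}{48207} + \frac{\sqrt{\left(-195\right)^{2} + 146^{2}}}{14776} = \left(-39393\right) \frac{1}{48207} + \sqrt{38025 + 21316} \cdot \frac{1}{14776} = - \frac{13131}{16069} + \sqrt{59341} \cdot \frac{1}{14776} = - \frac{13131}{16069} + \frac{\sqrt{59341}}{14776}$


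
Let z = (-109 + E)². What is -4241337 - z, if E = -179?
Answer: -4324281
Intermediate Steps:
z = 82944 (z = (-109 - 179)² = (-288)² = 82944)
-4241337 - z = -4241337 - 1*82944 = -4241337 - 82944 = -4324281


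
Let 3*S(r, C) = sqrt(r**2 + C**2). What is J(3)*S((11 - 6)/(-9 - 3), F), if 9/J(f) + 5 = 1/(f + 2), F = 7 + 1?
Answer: -5*sqrt(9241)/96 ≈ -5.0068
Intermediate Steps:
F = 8
S(r, C) = sqrt(C**2 + r**2)/3 (S(r, C) = sqrt(r**2 + C**2)/3 = sqrt(C**2 + r**2)/3)
J(f) = 9/(-5 + 1/(2 + f)) (J(f) = 9/(-5 + 1/(f + 2)) = 9/(-5 + 1/(2 + f)))
J(3)*S((11 - 6)/(-9 - 3), F) = (9*(-2 - 1*3)/(9 + 5*3))*(sqrt(8**2 + ((11 - 6)/(-9 - 3))**2)/3) = (9*(-2 - 3)/(9 + 15))*(sqrt(64 + (5/(-12))**2)/3) = (9*(-5)/24)*(sqrt(64 + (5*(-1/12))**2)/3) = (9*(1/24)*(-5))*(sqrt(64 + (-5/12)**2)/3) = -5*sqrt(64 + 25/144)/8 = -5*sqrt(9241/144)/8 = -5*sqrt(9241)/12/8 = -5*sqrt(9241)/96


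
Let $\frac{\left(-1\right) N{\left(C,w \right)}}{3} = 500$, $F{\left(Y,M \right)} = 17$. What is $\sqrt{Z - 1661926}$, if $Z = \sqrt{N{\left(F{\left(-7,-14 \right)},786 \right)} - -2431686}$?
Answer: $\sqrt{-1661926 + \sqrt{2430186}} \approx 1288.6 i$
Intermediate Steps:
$N{\left(C,w \right)} = -1500$ ($N{\left(C,w \right)} = \left(-3\right) 500 = -1500$)
$Z = \sqrt{2430186}$ ($Z = \sqrt{-1500 - -2431686} = \sqrt{-1500 + 2431686} = \sqrt{2430186} \approx 1558.9$)
$\sqrt{Z - 1661926} = \sqrt{\sqrt{2430186} - 1661926} = \sqrt{-1661926 + \sqrt{2430186}}$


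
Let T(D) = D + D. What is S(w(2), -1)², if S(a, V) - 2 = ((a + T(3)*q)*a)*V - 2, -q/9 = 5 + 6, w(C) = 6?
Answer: 12446784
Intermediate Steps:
T(D) = 2*D
q = -99 (q = -9*(5 + 6) = -9*11 = -99)
S(a, V) = V*a*(-594 + a) (S(a, V) = 2 + (((a + (2*3)*(-99))*a)*V - 2) = 2 + (((a + 6*(-99))*a)*V - 2) = 2 + (((a - 594)*a)*V - 2) = 2 + (((-594 + a)*a)*V - 2) = 2 + ((a*(-594 + a))*V - 2) = 2 + (V*a*(-594 + a) - 2) = 2 + (-2 + V*a*(-594 + a)) = V*a*(-594 + a))
S(w(2), -1)² = (-1*6*(-594 + 6))² = (-1*6*(-588))² = 3528² = 12446784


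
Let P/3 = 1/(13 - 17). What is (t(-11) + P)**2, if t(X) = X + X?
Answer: 8281/16 ≈ 517.56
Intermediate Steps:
P = -3/4 (P = 3/(13 - 17) = 3/(-4) = 3*(-1/4) = -3/4 ≈ -0.75000)
t(X) = 2*X
(t(-11) + P)**2 = (2*(-11) - 3/4)**2 = (-22 - 3/4)**2 = (-91/4)**2 = 8281/16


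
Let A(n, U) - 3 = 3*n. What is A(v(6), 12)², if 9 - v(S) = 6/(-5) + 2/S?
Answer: 26569/25 ≈ 1062.8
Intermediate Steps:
v(S) = 51/5 - 2/S (v(S) = 9 - (6/(-5) + 2/S) = 9 - (6*(-⅕) + 2/S) = 9 - (-6/5 + 2/S) = 9 + (6/5 - 2/S) = 51/5 - 2/S)
A(n, U) = 3 + 3*n
A(v(6), 12)² = (3 + 3*(51/5 - 2/6))² = (3 + 3*(51/5 - 2*⅙))² = (3 + 3*(51/5 - ⅓))² = (3 + 3*(148/15))² = (3 + 148/5)² = (163/5)² = 26569/25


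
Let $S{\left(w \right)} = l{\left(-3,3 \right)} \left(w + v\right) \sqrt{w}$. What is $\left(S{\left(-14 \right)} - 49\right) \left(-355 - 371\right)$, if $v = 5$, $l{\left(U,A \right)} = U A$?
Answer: $35574 - 58806 i \sqrt{14} \approx 35574.0 - 2.2003 \cdot 10^{5} i$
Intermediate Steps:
$l{\left(U,A \right)} = A U$
$S{\left(w \right)} = \sqrt{w} \left(-45 - 9 w\right)$ ($S{\left(w \right)} = 3 \left(-3\right) \left(w + 5\right) \sqrt{w} = - 9 \left(5 + w\right) \sqrt{w} = \left(-45 - 9 w\right) \sqrt{w} = \sqrt{w} \left(-45 - 9 w\right)$)
$\left(S{\left(-14 \right)} - 49\right) \left(-355 - 371\right) = \left(9 \sqrt{-14} \left(-5 - -14\right) - 49\right) \left(-355 - 371\right) = \left(9 i \sqrt{14} \left(-5 + 14\right) - 49\right) \left(-726\right) = \left(9 i \sqrt{14} \cdot 9 - 49\right) \left(-726\right) = \left(81 i \sqrt{14} - 49\right) \left(-726\right) = \left(-49 + 81 i \sqrt{14}\right) \left(-726\right) = 35574 - 58806 i \sqrt{14}$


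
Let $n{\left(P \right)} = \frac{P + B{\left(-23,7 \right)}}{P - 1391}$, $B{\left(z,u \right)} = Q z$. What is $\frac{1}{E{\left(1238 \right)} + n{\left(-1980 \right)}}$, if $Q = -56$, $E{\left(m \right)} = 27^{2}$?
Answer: $\frac{3371}{2458151} \approx 0.0013714$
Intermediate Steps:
$E{\left(m \right)} = 729$
$B{\left(z,u \right)} = - 56 z$
$n{\left(P \right)} = \frac{1288 + P}{-1391 + P}$ ($n{\left(P \right)} = \frac{P - -1288}{P - 1391} = \frac{P + 1288}{-1391 + P} = \frac{1288 + P}{-1391 + P}$)
$\frac{1}{E{\left(1238 \right)} + n{\left(-1980 \right)}} = \frac{1}{729 + \frac{1288 - 1980}{-1391 - 1980}} = \frac{1}{729 + \frac{1}{-3371} \left(-692\right)} = \frac{1}{729 - - \frac{692}{3371}} = \frac{1}{729 + \frac{692}{3371}} = \frac{1}{\frac{2458151}{3371}} = \frac{3371}{2458151}$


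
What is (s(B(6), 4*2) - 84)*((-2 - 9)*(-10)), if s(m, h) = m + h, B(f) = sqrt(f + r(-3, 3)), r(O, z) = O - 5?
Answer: -8360 + 110*I*sqrt(2) ≈ -8360.0 + 155.56*I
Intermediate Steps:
r(O, z) = -5 + O
B(f) = sqrt(-8 + f) (B(f) = sqrt(f + (-5 - 3)) = sqrt(f - 8) = sqrt(-8 + f))
s(m, h) = h + m
(s(B(6), 4*2) - 84)*((-2 - 9)*(-10)) = ((4*2 + sqrt(-8 + 6)) - 84)*((-2 - 9)*(-10)) = ((8 + sqrt(-2)) - 84)*(-11*(-10)) = ((8 + I*sqrt(2)) - 84)*110 = (-76 + I*sqrt(2))*110 = -8360 + 110*I*sqrt(2)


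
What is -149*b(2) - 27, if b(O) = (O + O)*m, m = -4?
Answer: 2357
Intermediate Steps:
b(O) = -8*O (b(O) = (O + O)*(-4) = (2*O)*(-4) = -8*O)
-149*b(2) - 27 = -(-1192)*2 - 27 = -149*(-16) - 27 = 2384 - 27 = 2357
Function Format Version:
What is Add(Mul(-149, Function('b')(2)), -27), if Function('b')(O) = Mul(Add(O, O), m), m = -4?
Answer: 2357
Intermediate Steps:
Function('b')(O) = Mul(-8, O) (Function('b')(O) = Mul(Add(O, O), -4) = Mul(Mul(2, O), -4) = Mul(-8, O))
Add(Mul(-149, Function('b')(2)), -27) = Add(Mul(-149, Mul(-8, 2)), -27) = Add(Mul(-149, -16), -27) = Add(2384, -27) = 2357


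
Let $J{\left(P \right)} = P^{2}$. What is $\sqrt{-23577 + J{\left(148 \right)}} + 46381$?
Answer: $46381 + i \sqrt{1673} \approx 46381.0 + 40.902 i$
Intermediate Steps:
$\sqrt{-23577 + J{\left(148 \right)}} + 46381 = \sqrt{-23577 + 148^{2}} + 46381 = \sqrt{-23577 + 21904} + 46381 = \sqrt{-1673} + 46381 = i \sqrt{1673} + 46381 = 46381 + i \sqrt{1673}$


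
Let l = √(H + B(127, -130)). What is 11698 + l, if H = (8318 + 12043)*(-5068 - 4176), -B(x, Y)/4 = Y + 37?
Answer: 11698 + 6*I*√5228242 ≈ 11698.0 + 13719.0*I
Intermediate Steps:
B(x, Y) = -148 - 4*Y (B(x, Y) = -4*(Y + 37) = -4*(37 + Y) = -148 - 4*Y)
H = -188217084 (H = 20361*(-9244) = -188217084)
l = 6*I*√5228242 (l = √(-188217084 + (-148 - 4*(-130))) = √(-188217084 + (-148 + 520)) = √(-188217084 + 372) = √(-188216712) = 6*I*√5228242 ≈ 13719.0*I)
11698 + l = 11698 + 6*I*√5228242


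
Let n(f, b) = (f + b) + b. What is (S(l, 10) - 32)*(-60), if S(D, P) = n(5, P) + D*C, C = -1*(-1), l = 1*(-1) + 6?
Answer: 120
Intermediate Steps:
n(f, b) = f + 2*b (n(f, b) = (b + f) + b = f + 2*b)
l = 5 (l = -1 + 6 = 5)
C = 1
S(D, P) = 5 + D + 2*P (S(D, P) = (5 + 2*P) + D*1 = (5 + 2*P) + D = 5 + D + 2*P)
(S(l, 10) - 32)*(-60) = ((5 + 5 + 2*10) - 32)*(-60) = ((5 + 5 + 20) - 32)*(-60) = (30 - 32)*(-60) = -2*(-60) = 120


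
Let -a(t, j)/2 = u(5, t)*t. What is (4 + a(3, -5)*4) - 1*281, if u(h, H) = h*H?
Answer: -637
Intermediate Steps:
u(h, H) = H*h
a(t, j) = -10*t**2 (a(t, j) = -2*t*5*t = -2*5*t*t = -10*t**2)
(4 + a(3, -5)*4) - 1*281 = (4 - 10*3**2*4) - 1*281 = (4 - 10*9*4) - 281 = (4 - 90*4) - 281 = (4 - 360) - 281 = -356 - 281 = -637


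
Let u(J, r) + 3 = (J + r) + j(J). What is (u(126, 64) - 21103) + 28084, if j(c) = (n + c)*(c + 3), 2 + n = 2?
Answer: 23422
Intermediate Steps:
n = 0 (n = -2 + 2 = 0)
j(c) = c*(3 + c) (j(c) = (0 + c)*(c + 3) = c*(3 + c))
u(J, r) = -3 + J + r + J*(3 + J) (u(J, r) = -3 + ((J + r) + J*(3 + J)) = -3 + (J + r + J*(3 + J)) = -3 + J + r + J*(3 + J))
(u(126, 64) - 21103) + 28084 = ((-3 + 64 + 126² + 4*126) - 21103) + 28084 = ((-3 + 64 + 15876 + 504) - 21103) + 28084 = (16441 - 21103) + 28084 = -4662 + 28084 = 23422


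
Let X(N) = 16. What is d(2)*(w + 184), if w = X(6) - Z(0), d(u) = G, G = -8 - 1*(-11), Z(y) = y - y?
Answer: 600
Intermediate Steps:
Z(y) = 0
G = 3 (G = -8 + 11 = 3)
d(u) = 3
w = 16 (w = 16 - 1*0 = 16 + 0 = 16)
d(2)*(w + 184) = 3*(16 + 184) = 3*200 = 600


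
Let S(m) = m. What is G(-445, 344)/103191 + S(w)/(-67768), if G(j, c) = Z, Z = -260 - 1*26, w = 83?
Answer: -2540591/635731608 ≈ -0.0039963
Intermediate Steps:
Z = -286 (Z = -260 - 26 = -286)
G(j, c) = -286
G(-445, 344)/103191 + S(w)/(-67768) = -286/103191 + 83/(-67768) = -286*1/103191 + 83*(-1/67768) = -26/9381 - 83/67768 = -2540591/635731608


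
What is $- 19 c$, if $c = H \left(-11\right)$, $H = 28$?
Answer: $5852$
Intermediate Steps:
$c = -308$ ($c = 28 \left(-11\right) = -308$)
$- 19 c = \left(-19\right) \left(-308\right) = 5852$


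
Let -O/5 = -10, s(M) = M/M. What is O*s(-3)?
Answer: 50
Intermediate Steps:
s(M) = 1
O = 50 (O = -5*(-10) = 50)
O*s(-3) = 50*1 = 50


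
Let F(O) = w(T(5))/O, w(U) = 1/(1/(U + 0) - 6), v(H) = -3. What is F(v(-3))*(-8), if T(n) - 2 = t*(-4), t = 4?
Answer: -112/255 ≈ -0.43922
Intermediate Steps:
T(n) = -14 (T(n) = 2 + 4*(-4) = 2 - 16 = -14)
w(U) = 1/(-6 + 1/U) (w(U) = 1/(1/U - 6) = 1/(-6 + 1/U))
F(O) = -14/(85*O) (F(O) = (-1*(-14)/(-1 + 6*(-14)))/O = (-1*(-14)/(-1 - 84))/O = (-1*(-14)/(-85))/O = (-1*(-14)*(-1/85))/O = -14/(85*O))
F(v(-3))*(-8) = -14/85/(-3)*(-8) = -14/85*(-⅓)*(-8) = (14/255)*(-8) = -112/255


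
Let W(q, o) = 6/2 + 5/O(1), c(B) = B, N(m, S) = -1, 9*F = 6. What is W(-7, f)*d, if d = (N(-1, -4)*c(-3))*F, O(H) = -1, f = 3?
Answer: -4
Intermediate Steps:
F = ⅔ (F = (⅑)*6 = ⅔ ≈ 0.66667)
W(q, o) = -2 (W(q, o) = 6/2 + 5/(-1) = 6*(½) + 5*(-1) = 3 - 5 = -2)
d = 2 (d = -1*(-3)*(⅔) = 3*(⅔) = 2)
W(-7, f)*d = -2*2 = -4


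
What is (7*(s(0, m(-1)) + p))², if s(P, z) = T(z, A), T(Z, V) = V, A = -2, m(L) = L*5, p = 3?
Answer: 49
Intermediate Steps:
m(L) = 5*L
s(P, z) = -2
(7*(s(0, m(-1)) + p))² = (7*(-2 + 3))² = (7*1)² = 7² = 49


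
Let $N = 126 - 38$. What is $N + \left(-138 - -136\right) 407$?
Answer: $-726$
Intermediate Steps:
$N = 88$
$N + \left(-138 - -136\right) 407 = 88 + \left(-138 - -136\right) 407 = 88 + \left(-138 + 136\right) 407 = 88 - 814 = -726$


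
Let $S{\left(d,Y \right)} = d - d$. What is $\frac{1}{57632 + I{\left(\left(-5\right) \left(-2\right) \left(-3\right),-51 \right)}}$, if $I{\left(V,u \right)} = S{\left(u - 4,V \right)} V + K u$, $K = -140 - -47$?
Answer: $\frac{1}{62375} \approx 1.6032 \cdot 10^{-5}$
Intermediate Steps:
$S{\left(d,Y \right)} = 0$
$K = -93$ ($K = -140 + 47 = -93$)
$I{\left(V,u \right)} = - 93 u$ ($I{\left(V,u \right)} = 0 V - 93 u = 0 - 93 u = - 93 u$)
$\frac{1}{57632 + I{\left(\left(-5\right) \left(-2\right) \left(-3\right),-51 \right)}} = \frac{1}{57632 - -4743} = \frac{1}{57632 + 4743} = \frac{1}{62375}$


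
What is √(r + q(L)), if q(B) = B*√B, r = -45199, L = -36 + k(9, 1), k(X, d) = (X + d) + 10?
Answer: √(-45199 - 64*I) ≈ 0.151 - 212.6*I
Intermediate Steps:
k(X, d) = 10 + X + d
L = -16 (L = -36 + (10 + 9 + 1) = -36 + 20 = -16)
q(B) = B^(3/2)
√(r + q(L)) = √(-45199 + (-16)^(3/2)) = √(-45199 - 64*I)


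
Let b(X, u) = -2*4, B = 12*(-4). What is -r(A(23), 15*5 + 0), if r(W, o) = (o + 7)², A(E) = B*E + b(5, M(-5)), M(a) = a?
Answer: -6724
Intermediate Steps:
B = -48
b(X, u) = -8
A(E) = -8 - 48*E (A(E) = -48*E - 8 = -8 - 48*E)
r(W, o) = (7 + o)²
-r(A(23), 15*5 + 0) = -(7 + (15*5 + 0))² = -(7 + (75 + 0))² = -(7 + 75)² = -1*82² = -1*6724 = -6724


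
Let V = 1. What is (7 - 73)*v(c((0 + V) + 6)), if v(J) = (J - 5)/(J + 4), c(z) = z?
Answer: -12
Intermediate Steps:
v(J) = (-5 + J)/(4 + J)
(7 - 73)*v(c((0 + V) + 6)) = (7 - 73)*((-5 + ((0 + 1) + 6))/(4 + ((0 + 1) + 6))) = -66*(-5 + (1 + 6))/(4 + (1 + 6)) = -66*(-5 + 7)/(4 + 7) = -66*2/11 = -12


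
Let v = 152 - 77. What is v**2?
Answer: 5625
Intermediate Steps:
v = 75
v**2 = 75**2 = 5625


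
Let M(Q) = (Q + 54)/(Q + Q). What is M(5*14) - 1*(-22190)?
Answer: 776681/35 ≈ 22191.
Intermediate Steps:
M(Q) = (54 + Q)/(2*Q) (M(Q) = (54 + Q)/((2*Q)) = (54 + Q)*(1/(2*Q)) = (54 + Q)/(2*Q))
M(5*14) - 1*(-22190) = (54 + 5*14)/(2*((5*14))) - 1*(-22190) = (½)*(54 + 70)/70 + 22190 = (½)*(1/70)*124 + 22190 = 31/35 + 22190 = 776681/35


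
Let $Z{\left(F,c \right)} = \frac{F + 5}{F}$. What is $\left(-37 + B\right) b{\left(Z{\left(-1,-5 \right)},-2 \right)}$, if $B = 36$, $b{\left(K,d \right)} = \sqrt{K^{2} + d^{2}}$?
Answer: $- 2 \sqrt{5} \approx -4.4721$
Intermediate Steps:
$Z{\left(F,c \right)} = \frac{5 + F}{F}$
$\left(-37 + B\right) b{\left(Z{\left(-1,-5 \right)},-2 \right)} = \left(-37 + 36\right) \sqrt{\left(\frac{5 - 1}{-1}\right)^{2} + \left(-2\right)^{2}} = - \sqrt{\left(\left(-1\right) 4\right)^{2} + 4} = - \sqrt{\left(-4\right)^{2} + 4} = - \sqrt{16 + 4} = - \sqrt{20} = - 2 \sqrt{5}$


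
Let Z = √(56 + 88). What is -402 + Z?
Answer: -390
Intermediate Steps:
Z = 12 (Z = √144 = 12)
-402 + Z = -402 + 12 = -390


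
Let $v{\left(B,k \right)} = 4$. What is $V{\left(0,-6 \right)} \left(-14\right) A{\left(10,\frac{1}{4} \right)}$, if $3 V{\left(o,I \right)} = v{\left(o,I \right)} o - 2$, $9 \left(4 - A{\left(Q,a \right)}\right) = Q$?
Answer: $\frac{728}{27} \approx 26.963$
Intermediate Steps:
$A{\left(Q,a \right)} = 4 - \frac{Q}{9}$
$V{\left(o,I \right)} = - \frac{2}{3} + \frac{4 o}{3}$ ($V{\left(o,I \right)} = \frac{4 o - 2}{3} = \frac{-2 + 4 o}{3} = - \frac{2}{3} + \frac{4 o}{3}$)
$V{\left(0,-6 \right)} \left(-14\right) A{\left(10,\frac{1}{4} \right)} = \left(- \frac{2}{3} + \frac{4}{3} \cdot 0\right) \left(-14\right) \left(4 - \frac{10}{9}\right) = \left(- \frac{2}{3} + 0\right) \left(-14\right) \left(4 - \frac{10}{9}\right) = \left(- \frac{2}{3}\right) \left(-14\right) \frac{26}{9} = \frac{28}{3} \cdot \frac{26}{9} = \frac{728}{27}$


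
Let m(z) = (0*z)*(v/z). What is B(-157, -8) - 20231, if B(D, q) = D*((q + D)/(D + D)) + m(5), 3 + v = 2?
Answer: -40627/2 ≈ -20314.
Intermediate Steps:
v = -1 (v = -3 + 2 = -1)
m(z) = 0 (m(z) = (0*z)*(-1/z) = 0*(-1/z) = 0)
B(D, q) = D/2 + q/2 (B(D, q) = D*((q + D)/(D + D)) + 0 = D*((D + q)/((2*D))) + 0 = D*((D + q)*(1/(2*D))) + 0 = D*((D + q)/(2*D)) + 0 = (D/2 + q/2) + 0 = D/2 + q/2)
B(-157, -8) - 20231 = ((½)*(-157) + (½)*(-8)) - 20231 = (-157/2 - 4) - 20231 = -165/2 - 20231 = -40627/2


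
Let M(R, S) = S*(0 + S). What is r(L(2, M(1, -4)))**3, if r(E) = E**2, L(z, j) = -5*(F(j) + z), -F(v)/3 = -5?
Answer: 377149515625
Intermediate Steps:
F(v) = 15 (F(v) = -3*(-5) = 15)
M(R, S) = S**2 (M(R, S) = S*S = S**2)
L(z, j) = -75 - 5*z (L(z, j) = -5*(15 + z) = -75 - 5*z)
r(L(2, M(1, -4)))**3 = ((-75 - 5*2)**2)**3 = ((-75 - 10)**2)**3 = ((-85)**2)**3 = 7225**3 = 377149515625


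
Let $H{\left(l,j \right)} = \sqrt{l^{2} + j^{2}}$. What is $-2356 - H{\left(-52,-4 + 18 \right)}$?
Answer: $-2356 - 10 \sqrt{29} \approx -2409.9$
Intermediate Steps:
$H{\left(l,j \right)} = \sqrt{j^{2} + l^{2}}$
$-2356 - H{\left(-52,-4 + 18 \right)} = -2356 - \sqrt{\left(-4 + 18\right)^{2} + \left(-52\right)^{2}} = -2356 - \sqrt{14^{2} + 2704} = -2356 - \sqrt{196 + 2704} = -2356 - \sqrt{2900} = -2356 - 10 \sqrt{29}$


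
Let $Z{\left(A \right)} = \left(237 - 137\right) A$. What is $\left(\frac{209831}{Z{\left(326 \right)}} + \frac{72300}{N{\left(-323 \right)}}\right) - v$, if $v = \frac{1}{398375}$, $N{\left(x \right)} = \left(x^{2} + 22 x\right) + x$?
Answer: $\frac{1205195705963}{167792363000} \approx 7.1827$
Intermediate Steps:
$N{\left(x \right)} = x^{2} + 23 x$
$v = \frac{1}{398375} \approx 2.5102 \cdot 10^{-6}$
$Z{\left(A \right)} = 100 A$ ($Z{\left(A \right)} = \left(237 - 137\right) A = 100 A$)
$\left(\frac{209831}{Z{\left(326 \right)}} + \frac{72300}{N{\left(-323 \right)}}\right) - v = \left(\frac{209831}{100 \cdot 326} + \frac{72300}{\left(-323\right) \left(23 - 323\right)}\right) - \frac{1}{398375} = \left(\frac{209831}{32600} + \frac{72300}{\left(-323\right) \left(-300\right)}\right) - \frac{1}{398375} = \left(209831 \cdot \frac{1}{32600} + \frac{72300}{96900}\right) - \frac{1}{398375} = \left(\frac{209831}{32600} + 72300 \cdot \frac{1}{96900}\right) - \frac{1}{398375} = \left(\frac{209831}{32600} + \frac{241}{323}\right) - \frac{1}{398375} = \frac{75632013}{10529800} - \frac{1}{398375} = \frac{1205195705963}{167792363000}$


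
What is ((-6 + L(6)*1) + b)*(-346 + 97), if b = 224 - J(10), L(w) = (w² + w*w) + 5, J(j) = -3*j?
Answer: -80925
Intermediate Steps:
L(w) = 5 + 2*w² (L(w) = (w² + w²) + 5 = 2*w² + 5 = 5 + 2*w²)
b = 254 (b = 224 - (-3)*10 = 224 - 1*(-30) = 224 + 30 = 254)
((-6 + L(6)*1) + b)*(-346 + 97) = ((-6 + (5 + 2*6²)*1) + 254)*(-346 + 97) = ((-6 + (5 + 2*36)*1) + 254)*(-249) = ((-6 + (5 + 72)*1) + 254)*(-249) = ((-6 + 77*1) + 254)*(-249) = ((-6 + 77) + 254)*(-249) = (71 + 254)*(-249) = 325*(-249) = -80925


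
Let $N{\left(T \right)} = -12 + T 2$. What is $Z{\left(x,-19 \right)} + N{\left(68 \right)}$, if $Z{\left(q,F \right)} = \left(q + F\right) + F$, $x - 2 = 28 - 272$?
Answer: $-156$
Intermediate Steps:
$x = -242$ ($x = 2 + \left(28 - 272\right) = 2 - 244 = -242$)
$Z{\left(q,F \right)} = q + 2 F$ ($Z{\left(q,F \right)} = \left(F + q\right) + F = q + 2 F$)
$N{\left(T \right)} = -12 + 2 T$
$Z{\left(x,-19 \right)} + N{\left(68 \right)} = \left(-242 + 2 \left(-19\right)\right) + \left(-12 + 2 \cdot 68\right) = \left(-242 - 38\right) + \left(-12 + 136\right) = -280 + 124 = -156$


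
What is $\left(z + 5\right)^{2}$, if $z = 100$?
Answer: $11025$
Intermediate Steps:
$\left(z + 5\right)^{2} = \left(100 + 5\right)^{2} = 105^{2} = 11025$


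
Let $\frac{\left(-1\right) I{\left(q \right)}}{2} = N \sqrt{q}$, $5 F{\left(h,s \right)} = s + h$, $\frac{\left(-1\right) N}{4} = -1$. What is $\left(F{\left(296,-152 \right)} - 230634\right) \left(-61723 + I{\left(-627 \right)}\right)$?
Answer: $\frac{71168223798}{5} + \frac{9224208 i \sqrt{627}}{5} \approx 1.4234 \cdot 10^{10} + 4.6195 \cdot 10^{7} i$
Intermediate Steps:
$N = 4$ ($N = \left(-4\right) \left(-1\right) = 4$)
$F{\left(h,s \right)} = \frac{h}{5} + \frac{s}{5}$ ($F{\left(h,s \right)} = \frac{s + h}{5} = \frac{h + s}{5} = \frac{h}{5} + \frac{s}{5}$)
$I{\left(q \right)} = - 8 \sqrt{q}$ ($I{\left(q \right)} = - 2 \cdot 4 \sqrt{q} = - 8 \sqrt{q}$)
$\left(F{\left(296,-152 \right)} - 230634\right) \left(-61723 + I{\left(-627 \right)}\right) = \left(\left(\frac{1}{5} \cdot 296 + \frac{1}{5} \left(-152\right)\right) - 230634\right) \left(-61723 - 8 \sqrt{-627}\right) = \left(\left(\frac{296}{5} - \frac{152}{5}\right) - 230634\right) \left(-61723 - 8 i \sqrt{627}\right) = \left(\frac{144}{5} - 230634\right) \left(-61723 - 8 i \sqrt{627}\right) = - \frac{1153026 \left(-61723 - 8 i \sqrt{627}\right)}{5} = \frac{71168223798}{5} + \frac{9224208 i \sqrt{627}}{5}$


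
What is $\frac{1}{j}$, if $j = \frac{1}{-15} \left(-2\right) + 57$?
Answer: $\frac{15}{857} \approx 0.017503$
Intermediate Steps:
$j = \frac{857}{15}$ ($j = \left(- \frac{1}{15}\right) \left(-2\right) + 57 = \frac{2}{15} + 57 = \frac{857}{15} \approx 57.133$)
$\frac{1}{j} = \frac{1}{\frac{857}{15}} = \frac{15}{857}$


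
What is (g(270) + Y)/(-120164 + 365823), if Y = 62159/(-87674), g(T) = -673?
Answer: -59066761/21537907166 ≈ -0.0027425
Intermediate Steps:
Y = -62159/87674 (Y = 62159*(-1/87674) = -62159/87674 ≈ -0.70898)
(g(270) + Y)/(-120164 + 365823) = (-673 - 62159/87674)/(-120164 + 365823) = -59066761/87674/245659 = -59066761/87674*1/245659 = -59066761/21537907166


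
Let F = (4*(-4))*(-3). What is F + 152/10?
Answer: 316/5 ≈ 63.200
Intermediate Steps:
F = 48 (F = -16*(-3) = 48)
F + 152/10 = 48 + 152/10 = 48 + (⅒)*152 = 48 + 76/5 = 316/5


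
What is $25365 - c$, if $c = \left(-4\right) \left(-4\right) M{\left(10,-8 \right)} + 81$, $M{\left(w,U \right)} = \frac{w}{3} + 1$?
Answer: $\frac{75644}{3} \approx 25215.0$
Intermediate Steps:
$M{\left(w,U \right)} = 1 + \frac{w}{3}$ ($M{\left(w,U \right)} = \frac{w}{3} + 1 = 1 + \frac{w}{3}$)
$c = \frac{451}{3}$ ($c = \left(-4\right) \left(-4\right) \left(1 + \frac{1}{3} \cdot 10\right) + 81 = 16 \left(1 + \frac{10}{3}\right) + 81 = 16 \cdot \frac{13}{3} + 81 = \frac{208}{3} + 81 = \frac{451}{3} \approx 150.33$)
$25365 - c = 25365 - \frac{451}{3} = \frac{75644}{3}$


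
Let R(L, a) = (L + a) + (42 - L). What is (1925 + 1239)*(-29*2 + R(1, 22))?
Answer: 18984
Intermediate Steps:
R(L, a) = 42 + a
(1925 + 1239)*(-29*2 + R(1, 22)) = (1925 + 1239)*(-29*2 + (42 + 22)) = 3164*(-58 + 64) = 3164*6 = 18984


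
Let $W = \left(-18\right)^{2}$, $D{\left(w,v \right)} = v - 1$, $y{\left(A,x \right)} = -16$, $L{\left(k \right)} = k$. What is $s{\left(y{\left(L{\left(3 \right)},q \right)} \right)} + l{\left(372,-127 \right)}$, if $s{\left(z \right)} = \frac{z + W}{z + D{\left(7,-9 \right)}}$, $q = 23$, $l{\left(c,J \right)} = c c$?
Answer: $\frac{1798838}{13} \approx 1.3837 \cdot 10^{5}$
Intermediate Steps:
$l{\left(c,J \right)} = c^{2}$
$D{\left(w,v \right)} = -1 + v$
$W = 324$
$s{\left(z \right)} = \frac{324 + z}{-10 + z}$ ($s{\left(z \right)} = \frac{z + 324}{z - 10} = \frac{324 + z}{z - 10} = \frac{324 + z}{-10 + z}$)
$s{\left(y{\left(L{\left(3 \right)},q \right)} \right)} + l{\left(372,-127 \right)} = \frac{324 - 16}{-10 - 16} + 372^{2} = \frac{1}{-26} \cdot 308 + 138384 = \left(- \frac{1}{26}\right) 308 + 138384 = - \frac{154}{13} + 138384 = \frac{1798838}{13}$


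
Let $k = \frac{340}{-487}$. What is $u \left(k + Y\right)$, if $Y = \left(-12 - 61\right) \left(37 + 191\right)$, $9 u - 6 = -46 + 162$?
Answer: $- \frac{988928096}{4383} \approx -2.2563 \cdot 10^{5}$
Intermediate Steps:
$u = \frac{122}{9}$ ($u = \frac{2}{3} + \frac{-46 + 162}{9} = \frac{2}{3} + \frac{1}{9} \cdot 116 = \frac{2}{3} + \frac{116}{9} = \frac{122}{9} \approx 13.556$)
$k = - \frac{340}{487}$ ($k = 340 \left(- \frac{1}{487}\right) = - \frac{340}{487} \approx -0.69815$)
$Y = -16644$ ($Y = \left(-73\right) 228 = -16644$)
$u \left(k + Y\right) = \frac{122 \left(- \frac{340}{487} - 16644\right)}{9} = \frac{122}{9} \left(- \frac{8105968}{487}\right) = - \frac{988928096}{4383}$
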